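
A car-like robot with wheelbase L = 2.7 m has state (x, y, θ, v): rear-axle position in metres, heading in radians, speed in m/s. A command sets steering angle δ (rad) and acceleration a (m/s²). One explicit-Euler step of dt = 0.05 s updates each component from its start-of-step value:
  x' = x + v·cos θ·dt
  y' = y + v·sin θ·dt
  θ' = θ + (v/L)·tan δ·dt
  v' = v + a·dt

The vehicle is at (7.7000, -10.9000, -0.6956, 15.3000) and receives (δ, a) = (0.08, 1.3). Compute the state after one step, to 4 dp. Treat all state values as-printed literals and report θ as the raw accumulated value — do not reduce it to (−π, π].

(8.2873, -11.3902, -0.6729, 15.3650)

x' = 7.7000 + 15.3000·cos(-0.6956)·0.05 = 8.2873
y' = -10.9000 + 15.3000·sin(-0.6956)·0.05 = -11.3902
θ' = -0.6956 + (15.3000/2.7)·tan(0.08)·0.05 = -0.6729
v' = 15.3000 + 1.3000·0.05 = 15.3650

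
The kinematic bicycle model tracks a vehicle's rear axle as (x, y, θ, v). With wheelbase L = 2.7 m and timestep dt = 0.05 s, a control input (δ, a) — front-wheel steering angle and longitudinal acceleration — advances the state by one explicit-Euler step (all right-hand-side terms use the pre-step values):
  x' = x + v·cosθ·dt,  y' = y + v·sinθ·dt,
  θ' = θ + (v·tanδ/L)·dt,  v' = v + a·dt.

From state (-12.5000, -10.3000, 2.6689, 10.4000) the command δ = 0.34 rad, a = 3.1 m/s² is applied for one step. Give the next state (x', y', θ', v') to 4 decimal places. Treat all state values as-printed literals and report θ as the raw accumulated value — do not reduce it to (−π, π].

x' = -12.5000 + 10.4000·cos(2.6689)·0.05 = -12.9630
y' = -10.3000 + 10.4000·sin(2.6689)·0.05 = -10.0633
θ' = 2.6689 + (10.4000/2.7)·tan(0.34)·0.05 = 2.7370
v' = 10.4000 + 3.1000·0.05 = 10.5550

(-12.9630, -10.0633, 2.7370, 10.5550)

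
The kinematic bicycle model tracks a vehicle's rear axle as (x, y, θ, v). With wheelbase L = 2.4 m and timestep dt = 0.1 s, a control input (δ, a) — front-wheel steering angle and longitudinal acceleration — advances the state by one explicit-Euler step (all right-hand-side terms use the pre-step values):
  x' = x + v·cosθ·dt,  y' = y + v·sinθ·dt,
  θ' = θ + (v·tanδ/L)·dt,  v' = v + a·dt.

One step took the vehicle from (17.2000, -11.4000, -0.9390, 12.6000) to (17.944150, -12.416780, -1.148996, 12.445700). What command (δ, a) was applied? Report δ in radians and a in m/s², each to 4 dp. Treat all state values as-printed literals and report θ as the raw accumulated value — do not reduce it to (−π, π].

a = (v'−v)/dt = (-0.154300)/0.1 = -1.5430
Δθ = θ'−θ = -0.209996;  (v·dt/L) = 12.6000·0.1/2.4 = 0.525000
tan δ = Δθ·L/(v·dt) = -0.399992  →  δ = -0.3805

δ = -0.3805, a = -1.5430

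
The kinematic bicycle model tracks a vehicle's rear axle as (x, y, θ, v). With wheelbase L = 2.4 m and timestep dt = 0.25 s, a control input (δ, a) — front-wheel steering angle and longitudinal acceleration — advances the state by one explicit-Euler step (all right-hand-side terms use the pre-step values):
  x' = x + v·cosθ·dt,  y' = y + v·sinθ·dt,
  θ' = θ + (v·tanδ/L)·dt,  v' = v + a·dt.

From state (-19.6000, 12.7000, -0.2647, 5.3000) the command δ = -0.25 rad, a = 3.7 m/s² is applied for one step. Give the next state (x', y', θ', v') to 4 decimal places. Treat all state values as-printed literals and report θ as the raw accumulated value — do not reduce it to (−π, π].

x' = -19.6000 + 5.3000·cos(-0.2647)·0.25 = -18.3211
y' = 12.7000 + 5.3000·sin(-0.2647)·0.25 = 12.3534
θ' = -0.2647 + (5.3000/2.4)·tan(-0.25)·0.25 = -0.4057
v' = 5.3000 + 3.7000·0.25 = 6.2250

(-18.3211, 12.3534, -0.4057, 6.2250)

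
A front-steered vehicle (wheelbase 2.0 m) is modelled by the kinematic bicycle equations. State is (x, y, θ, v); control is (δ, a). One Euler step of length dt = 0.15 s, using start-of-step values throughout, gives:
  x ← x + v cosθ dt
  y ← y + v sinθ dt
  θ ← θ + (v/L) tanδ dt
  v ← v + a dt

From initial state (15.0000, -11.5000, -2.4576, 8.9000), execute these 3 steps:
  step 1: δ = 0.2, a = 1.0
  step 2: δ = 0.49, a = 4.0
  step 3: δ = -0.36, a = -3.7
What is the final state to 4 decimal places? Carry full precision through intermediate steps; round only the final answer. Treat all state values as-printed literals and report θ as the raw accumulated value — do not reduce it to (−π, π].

(12.4889, -14.6746, -2.2327, 9.0950)

after step 1 (δ=0.2, a=1.0): (13.965300, -12.343577, -2.322291, 9.050000)
after step 2 (δ=0.49, a=4.0): (13.038492, -13.335460, -1.960254, 9.650000)
after step 3 (δ=-0.36, a=-3.7): (12.488896, -14.674564, -2.232675, 9.095000)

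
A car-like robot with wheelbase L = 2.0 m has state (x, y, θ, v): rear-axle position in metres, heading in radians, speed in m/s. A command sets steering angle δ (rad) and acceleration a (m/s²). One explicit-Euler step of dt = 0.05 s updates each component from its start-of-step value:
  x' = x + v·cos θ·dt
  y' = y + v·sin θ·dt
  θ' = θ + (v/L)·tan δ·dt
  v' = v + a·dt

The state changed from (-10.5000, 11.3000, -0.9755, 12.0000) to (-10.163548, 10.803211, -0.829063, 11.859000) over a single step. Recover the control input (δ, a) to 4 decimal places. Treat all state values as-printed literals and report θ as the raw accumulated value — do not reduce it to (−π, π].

a = (v'−v)/dt = (-0.141000)/0.05 = -2.8200
Δθ = θ'−θ = 0.146437;  (v·dt/L) = 12.0000·0.05/2.0 = 0.300000
tan δ = Δθ·L/(v·dt) = 0.488123  →  δ = 0.4541

δ = 0.4541, a = -2.8200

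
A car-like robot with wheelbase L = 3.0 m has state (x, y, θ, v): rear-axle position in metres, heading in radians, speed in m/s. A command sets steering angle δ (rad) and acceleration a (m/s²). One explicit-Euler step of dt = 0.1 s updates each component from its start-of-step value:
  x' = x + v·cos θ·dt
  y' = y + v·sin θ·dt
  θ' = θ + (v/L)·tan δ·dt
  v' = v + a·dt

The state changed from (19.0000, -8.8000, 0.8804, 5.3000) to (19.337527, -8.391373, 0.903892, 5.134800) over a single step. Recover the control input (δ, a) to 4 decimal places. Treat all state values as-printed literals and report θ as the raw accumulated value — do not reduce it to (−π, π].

δ = 0.1322, a = -1.6520

a = (v'−v)/dt = (-0.165200)/0.1 = -1.6520
Δθ = θ'−θ = 0.023492;  (v·dt/L) = 5.3000·0.1/3.0 = 0.176667
tan δ = Δθ·L/(v·dt) = 0.132974  →  δ = 0.1322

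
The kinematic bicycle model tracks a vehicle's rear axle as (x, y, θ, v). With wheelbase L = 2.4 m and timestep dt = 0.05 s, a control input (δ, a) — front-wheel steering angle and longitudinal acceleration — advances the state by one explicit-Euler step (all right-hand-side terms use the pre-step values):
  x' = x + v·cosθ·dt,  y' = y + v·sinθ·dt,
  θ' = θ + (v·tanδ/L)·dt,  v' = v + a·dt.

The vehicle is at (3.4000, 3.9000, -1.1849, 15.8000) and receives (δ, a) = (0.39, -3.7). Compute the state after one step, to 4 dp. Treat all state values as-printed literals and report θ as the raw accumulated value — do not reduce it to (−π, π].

x' = 3.4000 + 15.8000·cos(-1.1849)·0.05 = 3.6973
y' = 3.9000 + 15.8000·sin(-1.1849)·0.05 = 3.1681
θ' = -1.1849 + (15.8000/2.4)·tan(0.39)·0.05 = -1.0496
v' = 15.8000 − 3.7000·0.05 = 15.6150

(3.6973, 3.1681, -1.0496, 15.6150)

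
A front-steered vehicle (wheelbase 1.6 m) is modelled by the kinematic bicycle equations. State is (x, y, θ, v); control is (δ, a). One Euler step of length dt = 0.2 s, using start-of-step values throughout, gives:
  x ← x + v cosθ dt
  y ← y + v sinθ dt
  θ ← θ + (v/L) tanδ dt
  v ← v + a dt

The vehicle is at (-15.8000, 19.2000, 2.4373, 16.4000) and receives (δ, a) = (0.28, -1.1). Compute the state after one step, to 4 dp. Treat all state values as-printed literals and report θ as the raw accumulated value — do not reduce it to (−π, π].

x' = -15.8000 + 16.4000·cos(2.4373)·0.2 = -18.2996
y' = 19.2000 + 16.4000·sin(2.4373)·0.2 = 21.3238
θ' = 2.4373 + (16.4000/1.6)·tan(0.28)·0.2 = 3.0268
v' = 16.4000 − 1.1000·0.2 = 16.1800

(-18.2996, 21.3238, 3.0268, 16.1800)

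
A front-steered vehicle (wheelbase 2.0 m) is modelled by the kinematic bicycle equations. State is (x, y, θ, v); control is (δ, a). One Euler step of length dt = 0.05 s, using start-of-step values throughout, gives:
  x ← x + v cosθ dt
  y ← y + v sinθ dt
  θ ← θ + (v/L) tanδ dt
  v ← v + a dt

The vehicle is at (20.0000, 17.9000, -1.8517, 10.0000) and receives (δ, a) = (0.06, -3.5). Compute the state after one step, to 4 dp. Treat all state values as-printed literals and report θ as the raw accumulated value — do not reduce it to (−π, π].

x' = 20.0000 + 10.0000·cos(-1.8517)·0.05 = 19.8614
y' = 17.9000 + 10.0000·sin(-1.8517)·0.05 = 17.4196
θ' = -1.8517 + (10.0000/2.0)·tan(0.06)·0.05 = -1.8367
v' = 10.0000 − 3.5000·0.05 = 9.8250

(19.8614, 17.4196, -1.8367, 9.8250)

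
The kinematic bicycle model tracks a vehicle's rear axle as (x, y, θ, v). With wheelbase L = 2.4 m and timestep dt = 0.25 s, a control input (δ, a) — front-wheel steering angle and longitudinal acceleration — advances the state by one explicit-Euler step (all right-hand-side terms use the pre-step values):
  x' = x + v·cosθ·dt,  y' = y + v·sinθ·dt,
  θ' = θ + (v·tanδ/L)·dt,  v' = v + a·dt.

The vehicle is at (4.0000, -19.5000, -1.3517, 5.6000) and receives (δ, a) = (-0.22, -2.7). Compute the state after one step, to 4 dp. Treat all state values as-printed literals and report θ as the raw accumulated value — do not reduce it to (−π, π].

x' = 4.0000 + 5.6000·cos(-1.3517)·0.25 = 4.3043
y' = -19.5000 + 5.6000·sin(-1.3517)·0.25 = -20.8665
θ' = -1.3517 + (5.6000/2.4)·tan(-0.22)·0.25 = -1.4821
v' = 5.6000 − 2.7000·0.25 = 4.9250

(4.3043, -20.8665, -1.4821, 4.9250)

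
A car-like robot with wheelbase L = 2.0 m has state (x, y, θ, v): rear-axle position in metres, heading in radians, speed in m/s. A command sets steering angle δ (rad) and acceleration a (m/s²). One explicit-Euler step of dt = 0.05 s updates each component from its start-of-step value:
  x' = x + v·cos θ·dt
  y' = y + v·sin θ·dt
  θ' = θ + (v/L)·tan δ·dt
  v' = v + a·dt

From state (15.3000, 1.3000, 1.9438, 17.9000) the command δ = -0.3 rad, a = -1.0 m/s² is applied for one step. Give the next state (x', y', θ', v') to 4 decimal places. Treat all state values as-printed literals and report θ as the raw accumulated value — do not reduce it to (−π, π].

(14.9738, 2.1335, 1.8054, 17.8500)

x' = 15.3000 + 17.9000·cos(1.9438)·0.05 = 14.9738
y' = 1.3000 + 17.9000·sin(1.9438)·0.05 = 2.1335
θ' = 1.9438 + (17.9000/2.0)·tan(-0.3)·0.05 = 1.8054
v' = 17.9000 − 1.0000·0.05 = 17.8500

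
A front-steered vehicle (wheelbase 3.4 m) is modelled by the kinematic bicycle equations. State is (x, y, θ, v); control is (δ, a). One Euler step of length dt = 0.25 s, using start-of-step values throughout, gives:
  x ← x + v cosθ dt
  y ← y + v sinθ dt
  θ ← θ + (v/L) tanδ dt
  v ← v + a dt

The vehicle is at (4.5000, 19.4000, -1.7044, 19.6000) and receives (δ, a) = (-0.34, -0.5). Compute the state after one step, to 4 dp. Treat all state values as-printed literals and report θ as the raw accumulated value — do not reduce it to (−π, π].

(3.8473, 14.5437, -2.2142, 19.4750)

x' = 4.5000 + 19.6000·cos(-1.7044)·0.25 = 3.8473
y' = 19.4000 + 19.6000·sin(-1.7044)·0.25 = 14.5437
θ' = -1.7044 + (19.6000/3.4)·tan(-0.34)·0.25 = -2.2142
v' = 19.6000 − 0.5000·0.25 = 19.4750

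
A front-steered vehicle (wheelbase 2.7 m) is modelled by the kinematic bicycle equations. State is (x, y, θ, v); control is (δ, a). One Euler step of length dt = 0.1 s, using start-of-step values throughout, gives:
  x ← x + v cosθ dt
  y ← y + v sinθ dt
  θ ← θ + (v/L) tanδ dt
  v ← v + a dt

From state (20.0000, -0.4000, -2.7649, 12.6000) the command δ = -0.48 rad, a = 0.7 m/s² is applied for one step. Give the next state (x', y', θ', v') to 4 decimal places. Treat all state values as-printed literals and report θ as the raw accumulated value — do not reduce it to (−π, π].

(18.8283, -0.8635, -3.0079, 12.6700)

x' = 20.0000 + 12.6000·cos(-2.7649)·0.1 = 18.8283
y' = -0.4000 + 12.6000·sin(-2.7649)·0.1 = -0.8635
θ' = -2.7649 + (12.6000/2.7)·tan(-0.48)·0.1 = -3.0079
v' = 12.6000 + 0.7000·0.1 = 12.6700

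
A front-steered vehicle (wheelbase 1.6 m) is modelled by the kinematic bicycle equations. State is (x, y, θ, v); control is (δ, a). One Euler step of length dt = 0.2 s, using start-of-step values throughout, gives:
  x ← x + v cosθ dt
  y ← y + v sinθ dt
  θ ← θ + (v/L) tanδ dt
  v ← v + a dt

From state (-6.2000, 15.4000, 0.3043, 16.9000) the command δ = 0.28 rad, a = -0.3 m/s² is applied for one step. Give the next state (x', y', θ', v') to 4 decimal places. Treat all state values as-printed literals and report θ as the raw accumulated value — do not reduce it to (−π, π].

(-2.9753, 16.4127, 0.9118, 16.8400)

x' = -6.2000 + 16.9000·cos(0.3043)·0.2 = -2.9753
y' = 15.4000 + 16.9000·sin(0.3043)·0.2 = 16.4127
θ' = 0.3043 + (16.9000/1.6)·tan(0.28)·0.2 = 0.9118
v' = 16.9000 − 0.3000·0.2 = 16.8400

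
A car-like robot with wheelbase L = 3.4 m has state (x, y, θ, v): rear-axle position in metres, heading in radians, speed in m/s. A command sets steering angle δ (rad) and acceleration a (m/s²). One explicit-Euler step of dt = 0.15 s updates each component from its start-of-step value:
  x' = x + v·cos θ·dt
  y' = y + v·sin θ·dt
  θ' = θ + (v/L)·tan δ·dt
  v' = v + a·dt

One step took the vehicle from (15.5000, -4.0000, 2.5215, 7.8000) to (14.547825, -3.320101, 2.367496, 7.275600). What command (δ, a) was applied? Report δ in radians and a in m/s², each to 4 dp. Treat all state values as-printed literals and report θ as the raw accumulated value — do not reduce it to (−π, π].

δ = -0.4208, a = -3.4960

a = (v'−v)/dt = (-0.524400)/0.15 = -3.4960
Δθ = θ'−θ = -0.154004;  (v·dt/L) = 7.8000·0.15/3.4 = 0.344118
tan δ = Δθ·L/(v·dt) = -0.447533  →  δ = -0.4208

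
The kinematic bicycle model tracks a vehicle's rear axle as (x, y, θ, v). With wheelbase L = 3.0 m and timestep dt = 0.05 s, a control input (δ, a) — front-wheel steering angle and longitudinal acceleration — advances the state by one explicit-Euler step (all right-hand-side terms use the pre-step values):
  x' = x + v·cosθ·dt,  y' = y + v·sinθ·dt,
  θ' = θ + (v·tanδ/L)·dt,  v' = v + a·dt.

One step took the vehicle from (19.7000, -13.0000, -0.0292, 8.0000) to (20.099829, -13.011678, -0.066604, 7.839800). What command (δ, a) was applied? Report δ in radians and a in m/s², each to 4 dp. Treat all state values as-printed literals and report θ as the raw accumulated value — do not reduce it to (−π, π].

δ = -0.2735, a = -3.2040

a = (v'−v)/dt = (-0.160200)/0.05 = -3.2040
Δθ = θ'−θ = -0.037404;  (v·dt/L) = 8.0000·0.05/3.0 = 0.133333
tan δ = Δθ·L/(v·dt) = -0.280530  →  δ = -0.2735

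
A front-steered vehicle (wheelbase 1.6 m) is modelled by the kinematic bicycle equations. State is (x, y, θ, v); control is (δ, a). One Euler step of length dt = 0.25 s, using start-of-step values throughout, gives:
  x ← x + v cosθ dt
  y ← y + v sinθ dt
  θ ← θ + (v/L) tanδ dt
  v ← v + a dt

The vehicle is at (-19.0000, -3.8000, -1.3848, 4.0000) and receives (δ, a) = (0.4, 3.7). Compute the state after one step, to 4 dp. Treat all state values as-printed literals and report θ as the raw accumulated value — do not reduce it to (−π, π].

x' = -19.0000 + 4.0000·cos(-1.3848)·0.25 = -18.8151
y' = -3.8000 + 4.0000·sin(-1.3848)·0.25 = -4.7828
θ' = -1.3848 + (4.0000/1.6)·tan(0.4)·0.25 = -1.1206
v' = 4.0000 + 3.7000·0.25 = 4.9250

(-18.8151, -4.7828, -1.1206, 4.9250)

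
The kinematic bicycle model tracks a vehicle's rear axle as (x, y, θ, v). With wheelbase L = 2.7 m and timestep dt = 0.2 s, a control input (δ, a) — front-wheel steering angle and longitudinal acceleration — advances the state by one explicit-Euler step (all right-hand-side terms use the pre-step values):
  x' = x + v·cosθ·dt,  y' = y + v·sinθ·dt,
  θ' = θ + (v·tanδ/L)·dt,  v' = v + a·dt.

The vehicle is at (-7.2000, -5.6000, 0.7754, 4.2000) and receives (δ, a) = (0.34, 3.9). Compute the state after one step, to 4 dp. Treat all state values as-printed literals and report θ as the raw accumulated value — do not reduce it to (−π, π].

(-6.6001, -5.0120, 0.8855, 4.9800)

x' = -7.2000 + 4.2000·cos(0.7754)·0.2 = -6.6001
y' = -5.6000 + 4.2000·sin(0.7754)·0.2 = -5.0120
θ' = 0.7754 + (4.2000/2.7)·tan(0.34)·0.2 = 0.8855
v' = 4.2000 + 3.9000·0.2 = 4.9800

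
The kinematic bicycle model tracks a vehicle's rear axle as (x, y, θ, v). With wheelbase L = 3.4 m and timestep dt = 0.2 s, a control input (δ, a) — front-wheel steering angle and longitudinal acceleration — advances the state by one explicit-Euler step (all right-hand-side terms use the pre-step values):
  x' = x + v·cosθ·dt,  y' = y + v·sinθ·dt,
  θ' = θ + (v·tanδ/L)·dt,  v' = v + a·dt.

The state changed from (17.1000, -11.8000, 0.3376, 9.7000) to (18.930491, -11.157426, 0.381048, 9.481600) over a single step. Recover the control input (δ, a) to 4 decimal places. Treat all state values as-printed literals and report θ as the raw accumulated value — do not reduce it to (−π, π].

δ = 0.0760, a = -1.0920

a = (v'−v)/dt = (-0.218400)/0.2 = -1.0920
Δθ = θ'−θ = 0.043448;  (v·dt/L) = 9.7000·0.2/3.4 = 0.570588
tan δ = Δθ·L/(v·dt) = 0.076146  →  δ = 0.0760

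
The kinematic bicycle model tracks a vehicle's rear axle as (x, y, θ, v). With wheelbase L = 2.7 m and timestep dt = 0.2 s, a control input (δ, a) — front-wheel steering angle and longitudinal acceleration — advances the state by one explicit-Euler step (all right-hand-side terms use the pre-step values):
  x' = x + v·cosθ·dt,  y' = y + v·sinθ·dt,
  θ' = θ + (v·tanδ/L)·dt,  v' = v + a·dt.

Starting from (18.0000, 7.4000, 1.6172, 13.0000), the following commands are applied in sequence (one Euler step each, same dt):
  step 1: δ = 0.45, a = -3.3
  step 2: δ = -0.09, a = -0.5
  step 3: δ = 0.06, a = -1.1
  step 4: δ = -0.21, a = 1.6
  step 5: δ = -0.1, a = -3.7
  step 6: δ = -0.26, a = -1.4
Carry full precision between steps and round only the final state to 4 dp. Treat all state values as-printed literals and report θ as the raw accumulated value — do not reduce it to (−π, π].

after step 1 (δ=0.45, a=-3.3): (17.879394, 9.997201, 2.082364, 12.340000)
after step 2 (δ=-0.09, a=-0.5): (16.671197, 12.149243, 1.999875, 12.240000)
after step 3 (δ=0.06, a=-1.1): (15.652748, 14.375331, 2.054340, 12.020000)
after step 4 (δ=-0.21, a=1.6): (14.535082, 16.503719, 1.864564, 12.340000)
after step 5 (δ=-0.1, a=-3.7): (13.820446, 18.865989, 1.772851, 11.600000)
after step 6 (δ=-0.26, a=-1.4): (13.354862, 21.138792, 1.544269, 11.320000)

(13.3549, 21.1388, 1.5443, 11.3200)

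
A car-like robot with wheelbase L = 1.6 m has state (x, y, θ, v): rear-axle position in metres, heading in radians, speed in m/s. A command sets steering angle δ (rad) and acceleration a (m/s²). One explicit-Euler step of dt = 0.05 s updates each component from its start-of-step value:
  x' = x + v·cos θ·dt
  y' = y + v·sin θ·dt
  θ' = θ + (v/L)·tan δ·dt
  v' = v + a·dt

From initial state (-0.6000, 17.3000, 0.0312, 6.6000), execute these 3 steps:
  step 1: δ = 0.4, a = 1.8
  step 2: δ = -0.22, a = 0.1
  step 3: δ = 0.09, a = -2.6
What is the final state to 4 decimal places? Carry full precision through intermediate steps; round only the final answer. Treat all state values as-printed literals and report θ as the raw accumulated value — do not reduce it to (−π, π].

after step 1 (δ=0.4, a=1.8): (-0.270161, 17.310294, 0.118401, 6.690000)
after step 2 (δ=-0.22, a=0.1): (0.061997, 17.349807, 0.071651, 6.695000)
after step 3 (δ=0.09, a=-2.6): (0.395889, 17.373772, 0.090531, 6.565000)

(0.3959, 17.3738, 0.0905, 6.5650)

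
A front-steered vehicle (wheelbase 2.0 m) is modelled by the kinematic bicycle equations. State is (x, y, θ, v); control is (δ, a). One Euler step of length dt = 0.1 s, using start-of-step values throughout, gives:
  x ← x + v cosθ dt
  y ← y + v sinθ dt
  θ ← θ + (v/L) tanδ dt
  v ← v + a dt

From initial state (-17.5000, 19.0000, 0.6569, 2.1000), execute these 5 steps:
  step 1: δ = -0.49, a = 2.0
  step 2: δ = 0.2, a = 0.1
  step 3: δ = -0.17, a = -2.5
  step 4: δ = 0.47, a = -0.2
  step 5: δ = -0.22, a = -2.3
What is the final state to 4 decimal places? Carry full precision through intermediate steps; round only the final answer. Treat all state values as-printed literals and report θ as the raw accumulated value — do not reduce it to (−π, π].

after step 1 (δ=-0.49, a=2.0): (-17.333703, 19.128240, 0.600894, 2.300000)
after step 2 (δ=0.2, a=0.1): (-17.143992, 19.258277, 0.624206, 2.310000)
after step 3 (δ=-0.17, a=-2.5): (-16.956553, 19.393286, 0.604380, 2.060000)
after step 4 (δ=0.47, a=-0.2): (-16.787044, 19.510346, 0.656700, 2.040000)
after step 5 (δ=-0.22, a=-2.3): (-16.625474, 19.634889, 0.633891, 1.810000)

(-16.6255, 19.6349, 0.6339, 1.8100)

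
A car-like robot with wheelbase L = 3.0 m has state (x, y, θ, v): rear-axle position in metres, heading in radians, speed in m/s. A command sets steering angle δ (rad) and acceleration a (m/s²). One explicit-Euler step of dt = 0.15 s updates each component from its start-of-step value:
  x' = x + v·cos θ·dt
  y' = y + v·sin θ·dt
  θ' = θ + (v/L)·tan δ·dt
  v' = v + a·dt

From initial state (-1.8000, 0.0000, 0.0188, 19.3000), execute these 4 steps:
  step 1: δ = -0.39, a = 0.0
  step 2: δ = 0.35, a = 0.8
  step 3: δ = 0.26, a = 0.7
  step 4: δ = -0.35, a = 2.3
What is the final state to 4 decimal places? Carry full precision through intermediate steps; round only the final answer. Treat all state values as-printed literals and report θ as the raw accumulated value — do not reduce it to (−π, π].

after step 1 (δ=-0.39, a=0.0): (1.094488, 0.054423, -0.377868, 19.300000)
after step 2 (δ=0.35, a=0.8): (3.785256, -1.013658, -0.025615, 19.420000)
after step 3 (δ=0.26, a=0.7): (6.697300, -1.088267, 0.232691, 19.525000)
after step 4 (δ=-0.35, a=2.3): (9.547118, -0.412906, -0.123668, 19.870000)

(9.5471, -0.4129, -0.1237, 19.8700)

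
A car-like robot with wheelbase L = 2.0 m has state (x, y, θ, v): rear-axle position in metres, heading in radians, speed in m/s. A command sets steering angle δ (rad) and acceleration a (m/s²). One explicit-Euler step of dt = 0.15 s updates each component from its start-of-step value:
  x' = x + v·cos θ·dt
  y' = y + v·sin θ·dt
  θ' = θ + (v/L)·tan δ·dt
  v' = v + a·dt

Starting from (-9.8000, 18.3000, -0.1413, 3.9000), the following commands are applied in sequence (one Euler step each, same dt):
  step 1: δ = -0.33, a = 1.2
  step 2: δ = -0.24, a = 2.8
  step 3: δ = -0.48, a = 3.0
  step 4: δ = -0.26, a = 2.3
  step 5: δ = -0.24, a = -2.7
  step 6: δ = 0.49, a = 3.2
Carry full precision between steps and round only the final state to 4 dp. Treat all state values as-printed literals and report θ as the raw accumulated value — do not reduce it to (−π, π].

(-6.1044, 16.6022, -0.4924, 5.3700)

after step 1 (δ=-0.33, a=1.2): (-9.220830, 18.217614, -0.241489, 4.080000)
after step 2 (δ=-0.24, a=2.8): (-8.626589, 18.071256, -0.316372, 4.500000)
after step 3 (δ=-0.48, a=3.0): (-7.985089, 17.861249, -0.492078, 4.950000)
after step 4 (δ=-0.26, a=2.3): (-7.330684, 17.510449, -0.590838, 5.295000)
after step 5 (δ=-0.24, a=-2.7): (-6.671080, 17.068006, -0.688022, 4.890000)
after step 6 (δ=0.49, a=3.2): (-6.104449, 16.602226, -0.492402, 5.370000)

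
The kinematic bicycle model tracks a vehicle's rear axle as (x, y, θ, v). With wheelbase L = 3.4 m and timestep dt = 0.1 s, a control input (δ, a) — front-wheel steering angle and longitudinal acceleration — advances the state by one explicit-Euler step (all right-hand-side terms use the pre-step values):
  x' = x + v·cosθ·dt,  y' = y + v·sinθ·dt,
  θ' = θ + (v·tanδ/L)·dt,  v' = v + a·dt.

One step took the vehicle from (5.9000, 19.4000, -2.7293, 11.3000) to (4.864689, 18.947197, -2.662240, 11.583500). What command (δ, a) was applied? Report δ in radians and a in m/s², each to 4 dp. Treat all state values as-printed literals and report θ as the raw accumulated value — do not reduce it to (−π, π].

a = (v'−v)/dt = (0.283500)/0.1 = 2.8350
Δθ = θ'−θ = 0.067060;  (v·dt/L) = 11.3000·0.1/3.4 = 0.332353
tan δ = Δθ·L/(v·dt) = 0.201773  →  δ = 0.1991

δ = 0.1991, a = 2.8350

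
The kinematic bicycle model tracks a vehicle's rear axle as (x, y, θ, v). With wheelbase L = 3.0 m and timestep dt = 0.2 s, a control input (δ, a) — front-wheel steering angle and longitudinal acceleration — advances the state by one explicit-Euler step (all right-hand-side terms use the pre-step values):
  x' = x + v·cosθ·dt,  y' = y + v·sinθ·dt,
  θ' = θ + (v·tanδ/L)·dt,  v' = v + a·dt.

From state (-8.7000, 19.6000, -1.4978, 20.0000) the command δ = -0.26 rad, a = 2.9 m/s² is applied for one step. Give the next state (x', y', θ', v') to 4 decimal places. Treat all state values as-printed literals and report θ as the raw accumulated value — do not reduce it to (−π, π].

(-8.4083, 15.6107, -1.8525, 20.5800)

x' = -8.7000 + 20.0000·cos(-1.4978)·0.2 = -8.4083
y' = 19.6000 + 20.0000·sin(-1.4978)·0.2 = 15.6107
θ' = -1.4978 + (20.0000/3.0)·tan(-0.26)·0.2 = -1.8525
v' = 20.0000 + 2.9000·0.2 = 20.5800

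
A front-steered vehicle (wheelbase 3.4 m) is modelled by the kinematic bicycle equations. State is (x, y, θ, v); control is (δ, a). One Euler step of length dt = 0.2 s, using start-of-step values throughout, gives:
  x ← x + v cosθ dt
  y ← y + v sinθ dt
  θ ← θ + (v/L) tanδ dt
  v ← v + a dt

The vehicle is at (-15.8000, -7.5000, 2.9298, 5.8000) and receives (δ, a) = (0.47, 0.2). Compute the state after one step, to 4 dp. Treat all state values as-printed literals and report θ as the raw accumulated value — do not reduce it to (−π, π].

(-16.9341, -7.2562, 3.1031, 5.8400)

x' = -15.8000 + 5.8000·cos(2.9298)·0.2 = -16.9341
y' = -7.5000 + 5.8000·sin(2.9298)·0.2 = -7.2562
θ' = 2.9298 + (5.8000/3.4)·tan(0.47)·0.2 = 3.1031
v' = 5.8000 + 0.2000·0.2 = 5.8400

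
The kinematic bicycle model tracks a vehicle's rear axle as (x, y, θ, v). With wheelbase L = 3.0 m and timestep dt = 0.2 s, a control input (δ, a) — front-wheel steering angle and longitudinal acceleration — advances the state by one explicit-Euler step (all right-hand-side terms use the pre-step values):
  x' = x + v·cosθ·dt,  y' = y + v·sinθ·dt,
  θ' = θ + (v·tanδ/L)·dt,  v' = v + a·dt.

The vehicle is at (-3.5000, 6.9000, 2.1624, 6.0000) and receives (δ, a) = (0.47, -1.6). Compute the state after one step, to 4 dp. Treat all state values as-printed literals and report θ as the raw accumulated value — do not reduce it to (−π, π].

x' = -3.5000 + 6.0000·cos(2.1624)·0.2 = -4.1692
y' = 6.9000 + 6.0000·sin(2.1624)·0.2 = 7.8961
θ' = 2.1624 + (6.0000/3.0)·tan(0.47)·0.2 = 2.3656
v' = 6.0000 − 1.6000·0.2 = 5.6800

(-4.1692, 7.8961, 2.3656, 5.6800)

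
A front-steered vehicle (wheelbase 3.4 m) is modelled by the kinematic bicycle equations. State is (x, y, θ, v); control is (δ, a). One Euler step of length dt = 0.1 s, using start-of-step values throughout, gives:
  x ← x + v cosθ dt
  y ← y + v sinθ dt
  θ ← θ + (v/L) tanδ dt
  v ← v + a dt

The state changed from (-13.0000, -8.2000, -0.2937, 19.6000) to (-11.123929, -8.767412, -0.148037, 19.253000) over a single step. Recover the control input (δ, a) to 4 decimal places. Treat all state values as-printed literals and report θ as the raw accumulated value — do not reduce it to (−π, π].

δ = 0.2475, a = -3.4700

a = (v'−v)/dt = (-0.347000)/0.1 = -3.4700
Δθ = θ'−θ = 0.145663;  (v·dt/L) = 19.6000·0.1/3.4 = 0.576471
tan δ = Δθ·L/(v·dt) = 0.252681  →  δ = 0.2475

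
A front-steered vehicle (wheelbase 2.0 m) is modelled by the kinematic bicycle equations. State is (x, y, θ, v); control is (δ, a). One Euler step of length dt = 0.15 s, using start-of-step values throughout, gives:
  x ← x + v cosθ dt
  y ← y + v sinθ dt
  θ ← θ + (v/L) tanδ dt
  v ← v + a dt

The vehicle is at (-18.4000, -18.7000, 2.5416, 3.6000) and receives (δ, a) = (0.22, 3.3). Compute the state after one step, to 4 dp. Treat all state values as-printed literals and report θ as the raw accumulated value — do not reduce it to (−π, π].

x' = -18.4000 + 3.6000·cos(2.5416)·0.15 = -18.8457
y' = -18.7000 + 3.6000·sin(2.5416)·0.15 = -18.3951
θ' = 2.5416 + (3.6000/2.0)·tan(0.22)·0.15 = 2.6020
v' = 3.6000 + 3.3000·0.15 = 4.0950

(-18.8457, -18.3951, 2.6020, 4.0950)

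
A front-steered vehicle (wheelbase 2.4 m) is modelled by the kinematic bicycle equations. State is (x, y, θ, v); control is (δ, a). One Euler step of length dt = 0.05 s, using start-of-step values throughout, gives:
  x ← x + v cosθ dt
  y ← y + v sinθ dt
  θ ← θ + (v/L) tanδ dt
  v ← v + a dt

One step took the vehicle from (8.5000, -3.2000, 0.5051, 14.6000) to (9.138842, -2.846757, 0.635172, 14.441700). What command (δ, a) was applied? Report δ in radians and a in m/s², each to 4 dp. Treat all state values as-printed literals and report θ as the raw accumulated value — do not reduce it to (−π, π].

δ = 0.4041, a = -3.1660

a = (v'−v)/dt = (-0.158300)/0.05 = -3.1660
Δθ = θ'−θ = 0.130072;  (v·dt/L) = 14.6000·0.05/2.4 = 0.304167
tan δ = Δθ·L/(v·dt) = 0.427634  →  δ = 0.4041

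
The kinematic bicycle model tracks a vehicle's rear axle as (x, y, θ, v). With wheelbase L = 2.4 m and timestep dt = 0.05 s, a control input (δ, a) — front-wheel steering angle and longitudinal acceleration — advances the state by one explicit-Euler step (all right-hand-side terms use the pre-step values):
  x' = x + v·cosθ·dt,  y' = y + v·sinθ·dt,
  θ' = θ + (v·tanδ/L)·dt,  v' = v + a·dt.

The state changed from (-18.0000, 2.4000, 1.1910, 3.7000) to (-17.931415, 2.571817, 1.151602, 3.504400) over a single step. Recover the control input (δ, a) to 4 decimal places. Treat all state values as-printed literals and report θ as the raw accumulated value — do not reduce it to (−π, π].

δ = -0.4725, a = -3.9120

a = (v'−v)/dt = (-0.195600)/0.05 = -3.9120
Δθ = θ'−θ = -0.039398;  (v·dt/L) = 3.7000·0.05/2.4 = 0.077083
tan δ = Δθ·L/(v·dt) = -0.511109  →  δ = -0.4725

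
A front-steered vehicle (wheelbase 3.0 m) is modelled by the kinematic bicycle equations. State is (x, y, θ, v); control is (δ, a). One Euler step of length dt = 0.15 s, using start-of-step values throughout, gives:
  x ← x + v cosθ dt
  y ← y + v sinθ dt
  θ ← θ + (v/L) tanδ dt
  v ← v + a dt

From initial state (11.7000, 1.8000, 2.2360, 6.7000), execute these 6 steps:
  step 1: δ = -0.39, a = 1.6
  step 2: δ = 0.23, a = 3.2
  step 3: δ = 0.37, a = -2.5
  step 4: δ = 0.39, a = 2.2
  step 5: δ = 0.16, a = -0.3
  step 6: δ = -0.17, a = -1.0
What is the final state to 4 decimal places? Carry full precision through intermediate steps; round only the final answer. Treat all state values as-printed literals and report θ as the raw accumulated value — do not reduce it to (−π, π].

after step 1 (δ=-0.39, a=1.6): (11.079695, 2.590725, 2.098297, 6.940000)
after step 2 (δ=0.23, a=3.2): (10.555681, 3.490220, 2.179544, 7.420000)
after step 3 (δ=0.37, a=-2.5): (9.919222, 4.403286, 2.323442, 7.045000)
after step 4 (δ=0.39, a=2.2): (9.196858, 5.174590, 2.468236, 7.375000)
after step 5 (δ=0.16, a=-0.3): (8.332066, 5.864462, 2.527744, 7.330000)
after step 6 (δ=-0.17, a=-1.0): (7.433294, 6.497794, 2.464832, 7.180000)

(7.4333, 6.4978, 2.4648, 7.1800)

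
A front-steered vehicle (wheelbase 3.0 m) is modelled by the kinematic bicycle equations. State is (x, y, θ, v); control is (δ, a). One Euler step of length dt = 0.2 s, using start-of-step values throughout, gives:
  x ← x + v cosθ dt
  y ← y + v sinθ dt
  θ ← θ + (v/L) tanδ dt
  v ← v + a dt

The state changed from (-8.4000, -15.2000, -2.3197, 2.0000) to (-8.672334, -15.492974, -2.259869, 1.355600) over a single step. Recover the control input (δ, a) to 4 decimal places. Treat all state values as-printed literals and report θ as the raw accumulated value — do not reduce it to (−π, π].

δ = 0.4218, a = -3.2220

a = (v'−v)/dt = (-0.644400)/0.2 = -3.2220
Δθ = θ'−θ = 0.059831;  (v·dt/L) = 2.0000·0.2/3.0 = 0.133333
tan δ = Δθ·L/(v·dt) = 0.448732  →  δ = 0.4218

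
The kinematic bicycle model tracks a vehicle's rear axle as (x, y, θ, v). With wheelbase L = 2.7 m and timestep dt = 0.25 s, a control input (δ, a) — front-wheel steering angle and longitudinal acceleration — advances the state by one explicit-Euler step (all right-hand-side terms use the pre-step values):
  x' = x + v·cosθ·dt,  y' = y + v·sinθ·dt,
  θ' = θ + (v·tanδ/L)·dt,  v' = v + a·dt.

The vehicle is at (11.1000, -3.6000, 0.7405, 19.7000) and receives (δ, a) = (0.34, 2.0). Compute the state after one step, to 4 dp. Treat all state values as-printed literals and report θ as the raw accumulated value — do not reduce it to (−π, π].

x' = 11.1000 + 19.7000·cos(0.7405)·0.25 = 14.7353
y' = -3.6000 + 19.7000·sin(0.7405)·0.25 = -0.2773
θ' = 0.7405 + (19.7000/2.7)·tan(0.34)·0.25 = 1.3857
v' = 19.7000 + 2.0000·0.25 = 20.2000

(14.7353, -0.2773, 1.3857, 20.2000)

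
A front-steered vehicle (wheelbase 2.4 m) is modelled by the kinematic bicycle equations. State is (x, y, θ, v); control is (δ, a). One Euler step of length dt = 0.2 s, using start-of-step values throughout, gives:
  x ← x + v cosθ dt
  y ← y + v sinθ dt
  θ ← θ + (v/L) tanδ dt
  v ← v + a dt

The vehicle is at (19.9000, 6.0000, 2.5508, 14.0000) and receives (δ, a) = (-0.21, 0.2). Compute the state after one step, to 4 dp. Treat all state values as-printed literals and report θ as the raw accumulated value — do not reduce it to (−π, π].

x' = 19.9000 + 14.0000·cos(2.5508)·0.2 = 17.5746
y' = 6.0000 + 14.0000·sin(2.5508)·0.2 = 7.5597
θ' = 2.5508 + (14.0000/2.4)·tan(-0.21)·0.2 = 2.3021
v' = 14.0000 + 0.2000·0.2 = 14.0400

(17.5746, 7.5597, 2.3021, 14.0400)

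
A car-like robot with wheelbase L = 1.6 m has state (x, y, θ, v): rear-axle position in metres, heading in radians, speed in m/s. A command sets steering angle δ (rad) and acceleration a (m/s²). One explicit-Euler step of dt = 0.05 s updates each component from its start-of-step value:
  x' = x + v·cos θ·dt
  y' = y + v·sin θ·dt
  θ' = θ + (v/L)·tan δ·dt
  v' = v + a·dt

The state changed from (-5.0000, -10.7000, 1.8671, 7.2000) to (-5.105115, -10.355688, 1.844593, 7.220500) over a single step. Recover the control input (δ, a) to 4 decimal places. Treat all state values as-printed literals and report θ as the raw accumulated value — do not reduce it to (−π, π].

a = (v'−v)/dt = (0.020500)/0.05 = 0.4100
Δθ = θ'−θ = -0.022507;  (v·dt/L) = 7.2000·0.05/1.6 = 0.225000
tan δ = Δθ·L/(v·dt) = -0.100031  →  δ = -0.0997

δ = -0.0997, a = 0.4100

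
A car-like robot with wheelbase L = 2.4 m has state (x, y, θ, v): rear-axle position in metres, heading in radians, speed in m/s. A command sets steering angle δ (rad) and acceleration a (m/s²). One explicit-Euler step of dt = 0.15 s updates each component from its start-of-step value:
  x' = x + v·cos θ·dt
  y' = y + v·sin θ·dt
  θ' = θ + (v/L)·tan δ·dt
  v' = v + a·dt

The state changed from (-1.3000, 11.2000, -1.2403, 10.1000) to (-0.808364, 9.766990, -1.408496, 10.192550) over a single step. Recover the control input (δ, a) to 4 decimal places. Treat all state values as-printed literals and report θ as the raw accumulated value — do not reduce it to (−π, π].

δ = -0.2604, a = 0.6170

a = (v'−v)/dt = (0.092550)/0.15 = 0.6170
Δθ = θ'−θ = -0.168196;  (v·dt/L) = 10.1000·0.15/2.4 = 0.631250
tan δ = Δθ·L/(v·dt) = -0.266449  →  δ = -0.2604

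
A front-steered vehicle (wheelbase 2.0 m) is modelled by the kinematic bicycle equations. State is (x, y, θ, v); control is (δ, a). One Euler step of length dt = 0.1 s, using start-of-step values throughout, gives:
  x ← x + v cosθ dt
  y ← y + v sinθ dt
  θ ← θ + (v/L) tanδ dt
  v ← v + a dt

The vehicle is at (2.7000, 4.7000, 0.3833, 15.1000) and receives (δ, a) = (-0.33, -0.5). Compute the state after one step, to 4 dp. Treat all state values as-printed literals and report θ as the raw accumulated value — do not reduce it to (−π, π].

x' = 2.7000 + 15.1000·cos(0.3833)·0.1 = 4.1004
y' = 4.7000 + 15.1000·sin(0.3833)·0.1 = 5.2647
θ' = 0.3833 + (15.1000/2.0)·tan(-0.33)·0.1 = 0.1247
v' = 15.1000 − 0.5000·0.1 = 15.0500

(4.1004, 5.2647, 0.1247, 15.0500)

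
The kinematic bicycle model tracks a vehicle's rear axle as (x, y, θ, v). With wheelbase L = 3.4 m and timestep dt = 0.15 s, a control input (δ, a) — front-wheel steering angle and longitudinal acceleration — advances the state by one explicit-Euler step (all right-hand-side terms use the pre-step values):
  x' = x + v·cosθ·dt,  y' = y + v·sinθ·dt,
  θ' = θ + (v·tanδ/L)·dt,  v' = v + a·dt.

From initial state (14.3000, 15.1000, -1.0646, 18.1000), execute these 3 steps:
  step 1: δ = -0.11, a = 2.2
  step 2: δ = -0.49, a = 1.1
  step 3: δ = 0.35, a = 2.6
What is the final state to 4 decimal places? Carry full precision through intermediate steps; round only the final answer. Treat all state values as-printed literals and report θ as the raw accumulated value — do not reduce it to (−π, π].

(16.6948, 7.4101, -1.2870, 18.9850)

after step 1 (δ=-0.11, a=2.2): (15.616379, 12.725474, -1.152794, 18.430000)
after step 2 (δ=-0.49, a=1.1): (16.738587, 10.198993, -1.586486, 18.595000)
after step 3 (δ=0.35, a=2.6): (16.694827, 7.410086, -1.287028, 18.985000)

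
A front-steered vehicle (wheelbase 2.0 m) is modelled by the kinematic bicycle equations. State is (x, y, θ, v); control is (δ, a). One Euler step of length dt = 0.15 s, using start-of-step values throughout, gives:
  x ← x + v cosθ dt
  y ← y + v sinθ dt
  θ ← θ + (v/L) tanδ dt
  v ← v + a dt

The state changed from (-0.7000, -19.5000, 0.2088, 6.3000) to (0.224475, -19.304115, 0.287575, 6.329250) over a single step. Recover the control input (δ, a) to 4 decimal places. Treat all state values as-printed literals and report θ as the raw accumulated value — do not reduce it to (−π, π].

a = (v'−v)/dt = (0.029250)/0.15 = 0.1950
Δθ = θ'−θ = 0.078775;  (v·dt/L) = 6.3000·0.15/2.0 = 0.472500
tan δ = Δθ·L/(v·dt) = 0.166720  →  δ = 0.1652

δ = 0.1652, a = 0.1950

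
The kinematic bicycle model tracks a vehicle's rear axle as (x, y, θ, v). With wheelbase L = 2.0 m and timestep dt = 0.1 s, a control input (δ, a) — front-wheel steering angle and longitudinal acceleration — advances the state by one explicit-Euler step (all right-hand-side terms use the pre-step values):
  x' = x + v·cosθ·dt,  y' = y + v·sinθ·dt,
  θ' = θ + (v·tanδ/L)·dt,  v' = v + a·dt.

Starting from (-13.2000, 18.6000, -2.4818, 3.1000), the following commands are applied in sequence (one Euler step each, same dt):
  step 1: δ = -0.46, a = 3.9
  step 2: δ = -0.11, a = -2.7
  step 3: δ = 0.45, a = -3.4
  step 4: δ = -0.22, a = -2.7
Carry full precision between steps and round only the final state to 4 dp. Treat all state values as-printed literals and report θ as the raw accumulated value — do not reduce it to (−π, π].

(-14.2392, 17.8735, -2.5323, 2.6100)

after step 1 (δ=-0.46, a=3.9): (-13.444937, 18.409985, -2.558595, 3.490000)
after step 2 (δ=-0.11, a=-2.7): (-13.736288, 18.217850, -2.577867, 3.220000)
after step 3 (δ=0.45, a=-3.4): (-14.008465, 18.045793, -2.500095, 2.880000)
after step 4 (δ=-0.22, a=-2.7): (-14.239211, 17.873455, -2.532297, 2.610000)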